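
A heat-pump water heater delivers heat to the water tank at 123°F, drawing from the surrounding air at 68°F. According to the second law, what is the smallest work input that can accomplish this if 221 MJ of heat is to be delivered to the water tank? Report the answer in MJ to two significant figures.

In absolute terms T_C = 293.15 K and T_H = 323.71 K, so ΔT = 30.56 K.
The reversible limit is COP_HP = T_H/ΔT = 10.59, so W_min = Q_H/COP = Q_H·ΔT/T_H.
W_min = 221.0 × 30.56/323.71 = 20.86 MJ.

21 MJ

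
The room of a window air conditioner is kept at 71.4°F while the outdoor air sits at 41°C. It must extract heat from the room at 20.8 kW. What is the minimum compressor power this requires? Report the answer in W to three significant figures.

1350 W

In absolute terms T_C = 295.04 K and T_H = 314.15 K, so ΔT = 19.11 K.
COP_Carnot = T_C/ΔT = 295.04/19.11 = 15.44.
Ẇ_min = Q̇/COP_Carnot = 20.80/15.44 = 1.347 kW = 1347 W.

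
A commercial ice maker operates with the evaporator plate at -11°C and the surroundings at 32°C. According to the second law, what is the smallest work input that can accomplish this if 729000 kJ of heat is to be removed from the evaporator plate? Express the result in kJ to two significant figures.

120000 kJ

In absolute terms T_C = 262.15 K and T_H = 305.15 K, so ΔT = 43.00 K.
The reversible limit is COP_R = T_C/ΔT = 6.097, so W_min = Q_C/COP = Q_C·ΔT/T_C.
W_min = 729000 × 43.00/262.15 = 119600 kJ.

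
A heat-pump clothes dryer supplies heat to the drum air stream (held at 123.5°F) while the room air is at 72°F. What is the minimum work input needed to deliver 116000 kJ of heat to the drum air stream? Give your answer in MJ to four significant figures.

10.24 MJ

In absolute terms T_C = 295.37 K and T_H = 323.98 K, so ΔT = 28.61 K.
The reversible limit is COP_HP = T_H/ΔT = 11.32, so W_min = Q_H/COP = Q_H·ΔT/T_H.
W_min = 116000 × 28.61/323.98 = 10240 kJ = 10.24 MJ.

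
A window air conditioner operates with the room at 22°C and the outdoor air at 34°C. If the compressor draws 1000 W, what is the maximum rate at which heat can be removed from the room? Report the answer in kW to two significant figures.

In absolute terms T_C = 295.15 K and T_H = 307.15 K, so ΔT = 12.00 K.
COP_Carnot = T_C/ΔT = 295.15/12.00 = 24.60.
Q̇_max = COP_Carnot × Ẇ = 24.60 × 1000 W = 24600 W = 24.60 kW.

25 kW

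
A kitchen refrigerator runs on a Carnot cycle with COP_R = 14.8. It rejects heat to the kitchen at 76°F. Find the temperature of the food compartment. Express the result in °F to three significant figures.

For a Carnot refrigerator COP_R = T_C/(T_H − T_C), so T_C = COP·T_H/(1 + COP).
With T_H = 297.59 K, T_C = 14.8 × 297.59/15.80 = 278.76 K.
Converting, 278.76 K = 42.10°F.

42.1 °F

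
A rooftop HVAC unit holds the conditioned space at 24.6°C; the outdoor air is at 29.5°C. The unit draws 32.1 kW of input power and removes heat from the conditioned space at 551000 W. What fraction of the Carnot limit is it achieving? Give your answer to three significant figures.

0.282

Converting, Q̇_C = 551000 W = 551.0 kW, so COP_actual = Q̇_C/Ẇ = 551.0/32.10 = 17.17.
In absolute terms T_C = 297.75 K and T_H = 302.65 K, so ΔT = 4.900 K.
COP_Carnot = T_C/ΔT = 297.75/4.900 = 60.77.
η_II = COP_actual/COP_Carnot = 17.17/60.77 = 0.2825.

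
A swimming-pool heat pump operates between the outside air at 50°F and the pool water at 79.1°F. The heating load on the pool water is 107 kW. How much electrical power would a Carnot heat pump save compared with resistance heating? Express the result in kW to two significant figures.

100 kW

In absolute terms T_C = 283.15 K and T_H = 299.32 K, so ΔT = 16.17 K.
COP_Carnot = T_H/ΔT = 299.32/16.17 = 18.51.
Resistance heating needs Ẇ_res = Q̇_H = 107.0 kW; the reversible heat pump needs only Ẇ_hp = Q̇_H/COP = 5.779 kW.
Saving = 107.0 − 5.779 = 101.2 kW.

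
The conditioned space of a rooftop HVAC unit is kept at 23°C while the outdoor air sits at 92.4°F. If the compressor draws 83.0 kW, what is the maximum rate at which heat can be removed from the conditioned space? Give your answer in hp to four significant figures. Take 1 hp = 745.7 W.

3123 hp

In absolute terms T_C = 296.15 K and T_H = 306.71 K, so ΔT = 10.56 K.
COP_Carnot = T_C/ΔT = 296.15/10.56 = 28.06.
Q̇_max = COP_Carnot × Ẇ = 28.06 × 83.00 kW = 2329 kW = 3123 hp.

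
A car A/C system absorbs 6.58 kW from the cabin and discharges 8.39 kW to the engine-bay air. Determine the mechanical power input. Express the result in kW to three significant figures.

1.81 kW

For a cyclic device the first law requires Q̇_H = Q̇_C + Ẇ.
Ẇ = Q̇_H − Q̇_C = 1.810 kW.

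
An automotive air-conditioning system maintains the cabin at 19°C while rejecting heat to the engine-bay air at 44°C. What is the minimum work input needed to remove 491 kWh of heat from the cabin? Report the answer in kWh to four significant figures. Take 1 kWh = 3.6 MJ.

42.02 kWh

In absolute terms T_C = 292.15 K and T_H = 317.15 K, so ΔT = 25.00 K.
The reversible limit is COP_R = T_C/ΔT = 11.69, so W_min = Q_C/COP = Q_C·ΔT/T_C.
W_min = 491.0 × 25.00/292.15 = 42.02 kWh.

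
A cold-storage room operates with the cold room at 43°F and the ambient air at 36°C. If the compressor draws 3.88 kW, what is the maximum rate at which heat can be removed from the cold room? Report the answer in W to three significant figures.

36300 W

In absolute terms T_C = 279.26 K and T_H = 309.15 K, so ΔT = 29.89 K.
COP_Carnot = T_C/ΔT = 279.26/29.89 = 9.343.
Q̇_max = COP_Carnot × Ẇ = 9.343 × 3.880 kW = 36.25 kW = 36250 W.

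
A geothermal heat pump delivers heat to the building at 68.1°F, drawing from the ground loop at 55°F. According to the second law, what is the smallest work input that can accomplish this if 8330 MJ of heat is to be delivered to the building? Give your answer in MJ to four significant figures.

206.8 MJ

In absolute terms T_C = 285.93 K and T_H = 293.21 K, so ΔT = 7.278 K.
The reversible limit is COP_HP = T_H/ΔT = 40.29, so W_min = Q_H/COP = Q_H·ΔT/T_H.
W_min = 8330 × 7.278/293.21 = 206.8 MJ.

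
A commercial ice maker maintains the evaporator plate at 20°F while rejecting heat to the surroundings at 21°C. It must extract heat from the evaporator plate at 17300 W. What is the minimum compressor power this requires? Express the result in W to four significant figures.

1796 W

In absolute terms T_C = 266.48 K and T_H = 294.15 K, so ΔT = 27.67 K.
COP_Carnot = T_C/ΔT = 266.48/27.67 = 9.632.
Ẇ_min = Q̇/COP_Carnot = 17300/9.632 = 1796 W.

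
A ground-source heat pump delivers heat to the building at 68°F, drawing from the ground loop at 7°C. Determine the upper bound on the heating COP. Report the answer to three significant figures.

22.6

In absolute terms T_C = 280.15 K and T_H = 293.15 K, so ΔT = 13.00 K.
For a reversible cycle, COP_Carnot = T_H/ΔT = 293.15/13.00 = 22.55.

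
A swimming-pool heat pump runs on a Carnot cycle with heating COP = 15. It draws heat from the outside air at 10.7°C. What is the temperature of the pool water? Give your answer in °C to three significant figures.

31.0 °C

COP_HP = T_H/(T_H − T_C) rearranges to T_H = COP·T_C/(COP − 1).
With T_C = 283.85 K, T_H = 15 × 283.85/14.00 = 304.12 K.
Converting, 304.12 K = 30.97°C.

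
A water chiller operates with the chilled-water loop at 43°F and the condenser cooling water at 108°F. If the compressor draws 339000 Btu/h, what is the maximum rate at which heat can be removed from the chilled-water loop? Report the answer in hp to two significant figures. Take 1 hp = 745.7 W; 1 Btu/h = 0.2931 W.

In absolute terms T_C = 279.26 K and T_H = 315.37 K, so ΔT = 36.11 K.
COP_Carnot = T_C/ΔT = 279.26/36.11 = 7.733.
Q̇_max = COP_Carnot × Ẇ = 7.733 × 339000 Btu/h = 2622000 Btu/h = 1030 hp.

1000 hp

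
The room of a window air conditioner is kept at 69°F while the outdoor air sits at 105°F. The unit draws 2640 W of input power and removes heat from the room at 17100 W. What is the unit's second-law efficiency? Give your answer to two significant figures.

0.44

COP_actual = Q̇_C/Ẇ = 17100/2640 = 6.477.
In absolute terms T_C = 293.71 K and T_H = 313.71 K, so ΔT = 20.00 K.
COP_Carnot = T_C/ΔT = 293.71/20.00 = 14.69.
η_II = COP_actual/COP_Carnot = 6.477/14.69 = 0.4411.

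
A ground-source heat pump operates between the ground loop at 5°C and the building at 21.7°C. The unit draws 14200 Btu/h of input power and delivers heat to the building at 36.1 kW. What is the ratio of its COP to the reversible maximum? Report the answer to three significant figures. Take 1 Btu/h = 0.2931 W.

0.491

Converting, Q̇_H = 36.10 kW = 123200 Btu/h, so COP_actual = Q̇_H/Ẇ = 123200/14200 = 8.674.
In absolute terms T_C = 278.15 K and T_H = 294.85 K, so ΔT = 16.70 K.
COP_Carnot = T_H/ΔT = 294.85/16.70 = 17.66.
η_II = COP_actual/COP_Carnot = 8.674/17.66 = 0.4913.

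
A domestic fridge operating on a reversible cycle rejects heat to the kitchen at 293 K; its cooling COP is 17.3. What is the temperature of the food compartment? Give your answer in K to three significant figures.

For a Carnot refrigerator COP_R = T_C/(T_H − T_C), so T_C = COP·T_H/(1 + COP).
With T_H = 293.00 K, T_C = 17.3 × 293.00/18.30 = 276.99 K.

277 K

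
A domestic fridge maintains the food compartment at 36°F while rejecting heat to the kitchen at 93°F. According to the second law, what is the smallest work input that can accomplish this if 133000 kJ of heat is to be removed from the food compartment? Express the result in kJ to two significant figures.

15000 kJ

In absolute terms T_C = 275.37 K and T_H = 307.04 K, so ΔT = 31.67 K.
The reversible limit is COP_R = T_C/ΔT = 8.696, so W_min = Q_C/COP = Q_C·ΔT/T_C.
W_min = 133000 × 31.67/275.37 = 15290 kJ.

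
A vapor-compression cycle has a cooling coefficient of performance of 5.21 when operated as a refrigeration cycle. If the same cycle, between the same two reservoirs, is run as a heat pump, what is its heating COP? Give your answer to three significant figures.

6.21

The first law on one cycle gives Q_H = Q_C + W, so Q_H/W = Q_C/W + 1.
COP_HP = COP_R + 1 = 5.21 + 1 = 6.21.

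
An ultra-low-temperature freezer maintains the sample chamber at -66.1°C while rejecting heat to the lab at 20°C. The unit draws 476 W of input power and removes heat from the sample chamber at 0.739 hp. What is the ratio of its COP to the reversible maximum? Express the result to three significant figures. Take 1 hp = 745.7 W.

Converting, Q̇_C = 0.7390 hp = 551.1 W, so COP_actual = Q̇_C/Ẇ = 551.1/476.0 = 1.158.
In absolute terms T_C = 207.05 K and T_H = 293.15 K, so ΔT = 86.10 K.
COP_Carnot = T_C/ΔT = 207.05/86.10 = 2.405.
η_II = COP_actual/COP_Carnot = 1.158/2.405 = 0.4814.

0.481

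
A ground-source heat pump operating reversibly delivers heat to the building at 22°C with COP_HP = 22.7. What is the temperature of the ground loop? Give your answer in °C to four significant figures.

8.998 °C

COP_HP = T_H/(T_H − T_C) gives T_H − T_C = T_H/COP.
With T_H = 295.15 K, T_C = 295.15 × (1 − 1/22.7) = 282.15 K.
Converting, 282.15 K = 9.00°C.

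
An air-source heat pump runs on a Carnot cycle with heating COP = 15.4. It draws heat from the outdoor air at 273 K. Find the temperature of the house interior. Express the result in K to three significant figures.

292 K

COP_HP = T_H/(T_H − T_C) rearranges to T_H = COP·T_C/(COP − 1).
With T_C = 273.00 K, T_H = 15.4 × 273.00/14.40 = 291.96 K.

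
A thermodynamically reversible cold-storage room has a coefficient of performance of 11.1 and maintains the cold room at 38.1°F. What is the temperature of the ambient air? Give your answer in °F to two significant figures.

COP_R = T_C/(T_H − T_C) gives T_H − T_C = T_C/COP.
With T_C = 276.54 K, T_H = 276.54 × (1 + 1/11.1) = 301.45 K.
Converting, 301.45 K = 82.94°F.

83 °F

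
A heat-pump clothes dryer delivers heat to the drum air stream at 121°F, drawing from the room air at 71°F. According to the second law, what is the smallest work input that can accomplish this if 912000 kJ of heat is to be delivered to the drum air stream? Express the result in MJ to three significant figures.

In absolute terms T_C = 294.82 K and T_H = 322.59 K, so ΔT = 27.78 K.
The reversible limit is COP_HP = T_H/ΔT = 11.61, so W_min = Q_H/COP = Q_H·ΔT/T_H.
W_min = 912000 × 27.78/322.59 = 78530 kJ = 78.53 MJ.

78.5 MJ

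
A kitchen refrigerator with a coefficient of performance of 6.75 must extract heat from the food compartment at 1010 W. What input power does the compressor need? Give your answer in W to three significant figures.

150 W

Ẇ = Q̇_C/COP = 1010/6.75 = 149.6 W.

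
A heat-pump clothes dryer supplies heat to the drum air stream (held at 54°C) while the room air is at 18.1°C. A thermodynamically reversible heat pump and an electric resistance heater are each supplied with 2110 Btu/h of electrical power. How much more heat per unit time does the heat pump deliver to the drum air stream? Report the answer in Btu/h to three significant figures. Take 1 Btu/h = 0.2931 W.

17100 Btu/h

In absolute terms T_C = 291.25 K and T_H = 327.15 K, so ΔT = 35.90 K.
COP_Carnot = T_H/ΔT = 327.15/35.90 = 9.113.
The heat pump delivers Q̇_H = COP × Ẇ = 19230 Btu/h; the resistance heater delivers Ẇ = 2110 Btu/h.
Extra = (COP − 1)·Ẇ = 17120 Btu/h.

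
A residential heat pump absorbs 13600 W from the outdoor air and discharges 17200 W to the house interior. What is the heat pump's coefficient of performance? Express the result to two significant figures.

The first law gives Q̇_H = Q̇_C + Ẇ, so the three rates are Q̇_C = 13600, Q̇_H = 17200, Ẇ = 3600 W.
COP_HP = Q̇_H/Ẇ = 17200/3600 = 4.778.

4.8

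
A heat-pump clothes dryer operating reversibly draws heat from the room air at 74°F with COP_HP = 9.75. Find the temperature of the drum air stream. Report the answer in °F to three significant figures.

135 °F

COP_HP = T_H/(T_H − T_C) rearranges to T_H = COP·T_C/(COP − 1).
With T_C = 296.48 K, T_H = 9.75 × 296.48/8.750 = 330.37 K.
Converting, 330.37 K = 134.99°F.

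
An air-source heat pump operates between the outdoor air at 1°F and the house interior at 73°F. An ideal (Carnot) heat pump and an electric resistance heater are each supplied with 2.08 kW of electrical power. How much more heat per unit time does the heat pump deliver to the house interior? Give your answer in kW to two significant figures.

13 kW

In absolute terms T_C = 255.93 K and T_H = 295.93 K, so ΔT = 40.00 K.
COP_Carnot = T_H/ΔT = 295.93/40.00 = 7.398.
The heat pump delivers Q̇_H = COP × Ẇ = 15.39 kW; the resistance heater delivers Ẇ = 2.080 kW.
Extra = (COP − 1)·Ẇ = 13.31 kW.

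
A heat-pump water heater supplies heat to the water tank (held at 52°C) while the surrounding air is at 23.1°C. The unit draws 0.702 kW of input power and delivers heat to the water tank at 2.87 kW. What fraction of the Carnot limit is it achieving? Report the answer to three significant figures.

0.363

COP_actual = Q̇_H/Ẇ = 2.870/0.7020 = 4.088.
In absolute terms T_C = 296.25 K and T_H = 325.15 K, so ΔT = 28.90 K.
COP_Carnot = T_H/ΔT = 325.15/28.90 = 11.25.
η_II = COP_actual/COP_Carnot = 4.088/11.25 = 0.3634.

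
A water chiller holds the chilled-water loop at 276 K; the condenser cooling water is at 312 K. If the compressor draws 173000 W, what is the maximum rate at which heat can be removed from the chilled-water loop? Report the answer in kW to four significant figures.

The reservoir spacing is ΔT = 312 − 276 = 36.00 K.
COP_Carnot = T_C/ΔT = 276.00/36.00 = 7.667.
Q̇_max = COP_Carnot × Ẇ = 7.667 × 173000 W = 1326000 W = 1326 kW.

1326 kW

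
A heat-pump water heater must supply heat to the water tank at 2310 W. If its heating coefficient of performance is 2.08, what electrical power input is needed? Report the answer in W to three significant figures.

Ẇ = Q̇_H/COP_HP = 2310/2.08 = 1111 W.

1110 W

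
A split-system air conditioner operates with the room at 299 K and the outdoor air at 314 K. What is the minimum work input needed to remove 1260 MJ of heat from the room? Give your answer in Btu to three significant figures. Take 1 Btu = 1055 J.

The reservoir spacing is ΔT = 314 − 299 = 15.00 K.
The reversible limit is COP_R = T_C/ΔT = 19.93, so W_min = Q_C/COP = Q_C·ΔT/T_C.
W_min = 1260 × 15.00/299.00 = 63.21 MJ = 59920 Btu.

59900 Btu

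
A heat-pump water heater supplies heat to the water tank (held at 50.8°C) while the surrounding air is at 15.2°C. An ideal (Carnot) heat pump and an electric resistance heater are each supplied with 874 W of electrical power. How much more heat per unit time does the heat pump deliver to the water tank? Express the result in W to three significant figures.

7080 W

In absolute terms T_C = 288.35 K and T_H = 323.95 K, so ΔT = 35.60 K.
COP_Carnot = T_H/ΔT = 323.95/35.60 = 9.100.
The heat pump delivers Q̇_H = COP × Ẇ = 7953 W; the resistance heater delivers Ẇ = 874.0 W.
Extra = (COP − 1)·Ẇ = 7079 W.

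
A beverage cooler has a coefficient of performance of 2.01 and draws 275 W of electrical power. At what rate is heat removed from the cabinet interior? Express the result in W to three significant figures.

Q̇_C = COP × Ẇ = 2.01 × 275.0 = 552.8 W.

553 W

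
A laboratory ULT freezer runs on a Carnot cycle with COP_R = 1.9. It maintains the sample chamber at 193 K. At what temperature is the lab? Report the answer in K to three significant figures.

COP_R = T_C/(T_H − T_C) gives T_H − T_C = T_C/COP.
With T_C = 193.00 K, T_H = 193.00 × (1 + 1/1.9) = 294.58 K.

295 K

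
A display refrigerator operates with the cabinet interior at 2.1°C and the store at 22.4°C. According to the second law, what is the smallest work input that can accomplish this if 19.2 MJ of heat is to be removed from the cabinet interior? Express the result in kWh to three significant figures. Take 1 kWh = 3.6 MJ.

In absolute terms T_C = 275.25 K and T_H = 295.55 K, so ΔT = 20.30 K.
The reversible limit is COP_R = T_C/ΔT = 13.56, so W_min = Q_C/COP = Q_C·ΔT/T_C.
W_min = 19.20 × 20.30/275.25 = 1.416 MJ = 0.3933 kWh.

0.393 kWh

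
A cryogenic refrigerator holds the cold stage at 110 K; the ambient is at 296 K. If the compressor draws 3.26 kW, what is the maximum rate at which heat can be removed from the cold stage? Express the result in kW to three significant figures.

1.93 kW

The reservoir spacing is ΔT = 296 − 110 = 186.0 K.
COP_Carnot = T_C/ΔT = 110.00/186.0 = 0.5914.
Q̇_max = COP_Carnot × Ẇ = 0.5914 × 3.260 kW = 1.928 kW.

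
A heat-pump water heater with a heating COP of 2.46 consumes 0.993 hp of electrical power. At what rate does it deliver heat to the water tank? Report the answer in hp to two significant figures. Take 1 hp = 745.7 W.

Q̇_H = COP_HP × Ẇ = 2.46 × 0.9930 = 2.443 hp.

2.4 hp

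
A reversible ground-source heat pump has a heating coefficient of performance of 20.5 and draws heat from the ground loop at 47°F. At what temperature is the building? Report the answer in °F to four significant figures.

COP_HP = T_H/(T_H − T_C) rearranges to T_H = COP·T_C/(COP − 1).
With T_C = 281.48 K, T_H = 20.5 × 281.48/19.50 = 295.92 K.
Converting, 295.92 K = 72.98°F.

72.98 °F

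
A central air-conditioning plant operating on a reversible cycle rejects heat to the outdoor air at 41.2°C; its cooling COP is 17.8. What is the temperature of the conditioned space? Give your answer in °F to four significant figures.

For a Carnot refrigerator COP_R = T_C/(T_H − T_C), so T_C = COP·T_H/(1 + COP).
With T_H = 314.35 K, T_C = 17.8 × 314.35/18.80 = 297.63 K.
Converting, 297.63 K = 76.06°F.

76.06 °F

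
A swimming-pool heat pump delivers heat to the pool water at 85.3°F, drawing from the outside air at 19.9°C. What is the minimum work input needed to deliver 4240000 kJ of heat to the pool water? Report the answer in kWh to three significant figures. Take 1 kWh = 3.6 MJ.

37.8 kWh

In absolute terms T_C = 293.05 K and T_H = 302.76 K, so ΔT = 9.711 K.
The reversible limit is COP_HP = T_H/ΔT = 31.18, so W_min = Q_H/COP = Q_H·ΔT/T_H.
W_min = 4240000 × 9.711/302.76 = 136000 kJ = 37.78 kWh.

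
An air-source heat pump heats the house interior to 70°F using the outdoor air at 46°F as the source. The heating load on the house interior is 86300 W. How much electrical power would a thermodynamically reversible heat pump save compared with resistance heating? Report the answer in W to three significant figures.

In absolute terms T_C = 280.93 K and T_H = 294.26 K, so ΔT = 13.33 K.
COP_Carnot = T_H/ΔT = 294.26/13.33 = 22.07.
Resistance heating needs Ẇ_res = Q̇_H = 86300 W; the reversible heat pump needs only Ẇ_hp = Q̇_H/COP = 3910 W.
Saving = 86300 − 3910 = 82390 W.

82400 W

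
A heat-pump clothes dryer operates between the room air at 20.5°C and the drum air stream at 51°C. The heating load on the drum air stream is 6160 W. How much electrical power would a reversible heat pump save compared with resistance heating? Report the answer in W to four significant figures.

In absolute terms T_C = 293.65 K and T_H = 324.15 K, so ΔT = 30.50 K.
COP_Carnot = T_H/ΔT = 324.15/30.50 = 10.63.
Resistance heating needs Ẇ_res = Q̇_H = 6160 W; the reversible heat pump needs only Ẇ_hp = Q̇_H/COP = 579.6 W.
Saving = 6160 − 579.6 = 5580 W.

5580 W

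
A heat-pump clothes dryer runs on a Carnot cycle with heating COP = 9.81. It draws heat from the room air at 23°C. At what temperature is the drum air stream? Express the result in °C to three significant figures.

COP_HP = T_H/(T_H − T_C) rearranges to T_H = COP·T_C/(COP − 1).
With T_C = 296.15 K, T_H = 9.81 × 296.15/8.810 = 329.77 K.
Converting, 329.77 K = 56.62°C.

56.6 °C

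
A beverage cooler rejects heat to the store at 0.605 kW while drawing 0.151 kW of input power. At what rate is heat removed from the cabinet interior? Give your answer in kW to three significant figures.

For a cyclic device the first law requires Q̇_H = Q̇_C + Ẇ.
Q̇_C = Q̇_H − Ẇ = 0.4540 kW.

0.454 kW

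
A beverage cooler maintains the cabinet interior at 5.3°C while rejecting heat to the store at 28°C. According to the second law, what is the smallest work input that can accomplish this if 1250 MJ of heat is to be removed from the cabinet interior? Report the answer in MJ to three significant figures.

102 MJ

In absolute terms T_C = 278.45 K and T_H = 301.15 K, so ΔT = 22.70 K.
The reversible limit is COP_R = T_C/ΔT = 12.27, so W_min = Q_C/COP = Q_C·ΔT/T_C.
W_min = 1250 × 22.70/278.45 = 101.9 MJ.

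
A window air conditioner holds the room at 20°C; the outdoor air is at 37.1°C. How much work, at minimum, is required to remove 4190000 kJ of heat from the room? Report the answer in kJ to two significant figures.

240000 kJ

In absolute terms T_C = 293.15 K and T_H = 310.25 K, so ΔT = 17.10 K.
The reversible limit is COP_R = T_C/ΔT = 17.14, so W_min = Q_C/COP = Q_C·ΔT/T_C.
W_min = 4190000 × 17.10/293.15 = 244400 kJ.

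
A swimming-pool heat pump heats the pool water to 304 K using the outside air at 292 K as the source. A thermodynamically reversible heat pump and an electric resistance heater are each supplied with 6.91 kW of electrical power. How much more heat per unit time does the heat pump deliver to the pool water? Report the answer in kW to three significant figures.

168 kW

The reservoir spacing is ΔT = 304 − 292 = 12.00 K.
COP_Carnot = T_H/ΔT = 304.00/12.00 = 25.33.
The heat pump delivers Q̇_H = COP × Ẇ = 175.1 kW; the resistance heater delivers Ẇ = 6.910 kW.
Extra = (COP − 1)·Ẇ = 168.1 kW.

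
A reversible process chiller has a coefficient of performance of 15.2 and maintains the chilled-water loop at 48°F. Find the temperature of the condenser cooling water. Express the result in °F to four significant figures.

81.40 °F

COP_R = T_C/(T_H − T_C) gives T_H − T_C = T_C/COP.
With T_C = 282.04 K, T_H = 282.04 × (1 + 1/15.2) = 300.59 K.
Converting, 300.59 K = 81.40°F.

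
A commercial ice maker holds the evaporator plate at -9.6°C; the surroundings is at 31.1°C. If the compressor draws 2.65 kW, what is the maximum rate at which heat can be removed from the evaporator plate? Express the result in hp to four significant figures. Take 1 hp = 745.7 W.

In absolute terms T_C = 263.55 K and T_H = 304.25 K, so ΔT = 40.70 K.
COP_Carnot = T_C/ΔT = 263.55/40.70 = 6.475.
Q̇_max = COP_Carnot × Ẇ = 6.475 × 2.650 kW = 17.16 kW = 23.01 hp.

23.01 hp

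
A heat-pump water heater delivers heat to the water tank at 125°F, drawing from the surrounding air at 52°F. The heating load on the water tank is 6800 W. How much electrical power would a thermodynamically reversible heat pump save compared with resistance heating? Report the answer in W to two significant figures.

6000 W

In absolute terms T_C = 284.26 K and T_H = 324.82 K, so ΔT = 40.56 K.
COP_Carnot = T_H/ΔT = 324.82/40.56 = 8.009.
Resistance heating needs Ẇ_res = Q̇_H = 6800 W; the reversible heat pump needs only Ẇ_hp = Q̇_H/COP = 849.0 W.
Saving = 6800 − 849.0 = 5951 W.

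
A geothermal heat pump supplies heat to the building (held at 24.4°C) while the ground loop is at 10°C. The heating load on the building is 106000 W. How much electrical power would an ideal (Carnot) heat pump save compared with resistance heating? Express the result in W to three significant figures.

In absolute terms T_C = 283.15 K and T_H = 297.55 K, so ΔT = 14.40 K.
COP_Carnot = T_H/ΔT = 297.55/14.40 = 20.66.
Resistance heating needs Ẇ_res = Q̇_H = 106000 W; the reversible heat pump needs only Ẇ_hp = Q̇_H/COP = 5130 W.
Saving = 106000 − 5130 = 100900 W.

101000 W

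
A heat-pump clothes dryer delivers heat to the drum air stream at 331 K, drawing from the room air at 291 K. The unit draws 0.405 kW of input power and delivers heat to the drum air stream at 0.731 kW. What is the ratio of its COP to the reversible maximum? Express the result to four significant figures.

COP_actual = Q̇_H/Ẇ = 0.7310/0.4050 = 1.805.
The reservoir spacing is ΔT = 331 − 291 = 40.00 K.
COP_Carnot = T_H/ΔT = 331.00/40.00 = 8.275.
η_II = COP_actual/COP_Carnot = 1.805/8.275 = 0.2181.

0.2181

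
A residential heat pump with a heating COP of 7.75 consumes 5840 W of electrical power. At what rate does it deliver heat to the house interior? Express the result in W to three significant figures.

Q̇_H = COP_HP × Ẇ = 7.75 × 5840 = 45260 W.

45300 W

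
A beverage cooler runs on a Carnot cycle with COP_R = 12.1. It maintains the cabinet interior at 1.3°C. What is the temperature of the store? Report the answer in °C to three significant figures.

24.0 °C

COP_R = T_C/(T_H − T_C) gives T_H − T_C = T_C/COP.
With T_C = 274.45 K, T_H = 274.45 × (1 + 1/12.1) = 297.13 K.
Converting, 297.13 K = 23.98°C.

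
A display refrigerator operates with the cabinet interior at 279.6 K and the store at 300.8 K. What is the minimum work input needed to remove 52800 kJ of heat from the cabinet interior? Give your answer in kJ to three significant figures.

The reservoir spacing is ΔT = 300.8 − 279.6 = 21.20 K.
The reversible limit is COP_R = T_C/ΔT = 13.19, so W_min = Q_C/COP = Q_C·ΔT/T_C.
W_min = 52800 × 21.20/279.60 = 4003 kJ.

4000 kJ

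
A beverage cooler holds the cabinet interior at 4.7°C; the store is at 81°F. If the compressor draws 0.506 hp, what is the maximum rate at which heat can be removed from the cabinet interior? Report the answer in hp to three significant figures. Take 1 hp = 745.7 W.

In absolute terms T_C = 277.85 K and T_H = 300.37 K, so ΔT = 22.52 K.
COP_Carnot = T_C/ΔT = 277.85/22.52 = 12.34.
Q̇_max = COP_Carnot × Ẇ = 12.34 × 0.5060 hp = 6.242 hp.

6.24 hp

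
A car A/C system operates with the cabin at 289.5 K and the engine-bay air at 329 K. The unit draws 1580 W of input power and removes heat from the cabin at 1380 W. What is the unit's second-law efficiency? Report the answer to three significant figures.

0.119

COP_actual = Q̇_C/Ẇ = 1380/1580 = 0.8734.
The reservoir spacing is ΔT = 329 − 289.5 = 39.50 K.
COP_Carnot = T_C/ΔT = 289.50/39.50 = 7.329.
η_II = COP_actual/COP_Carnot = 0.8734/7.329 = 0.1192.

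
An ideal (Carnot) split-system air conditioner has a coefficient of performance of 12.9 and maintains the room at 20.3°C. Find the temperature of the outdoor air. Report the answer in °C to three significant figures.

COP_R = T_C/(T_H − T_C) gives T_H − T_C = T_C/COP.
With T_C = 293.45 K, T_H = 293.45 × (1 + 1/12.9) = 316.20 K.
Converting, 316.20 K = 43.05°C.

43.0 °C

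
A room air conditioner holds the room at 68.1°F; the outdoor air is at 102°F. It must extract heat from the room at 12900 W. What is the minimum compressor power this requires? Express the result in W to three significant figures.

829 W

In absolute terms T_C = 293.21 K and T_H = 312.04 K, so ΔT = 18.83 K.
COP_Carnot = T_C/ΔT = 293.21/18.83 = 15.57.
Ẇ_min = Q̇/COP_Carnot = 12900/15.57 = 828.6 W.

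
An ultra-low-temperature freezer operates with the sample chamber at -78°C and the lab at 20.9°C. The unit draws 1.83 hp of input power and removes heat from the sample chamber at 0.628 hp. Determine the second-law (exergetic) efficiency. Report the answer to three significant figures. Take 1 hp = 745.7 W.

COP_actual = Q̇_C/Ẇ = 0.6280/1.830 = 0.3432.
In absolute terms T_C = 195.15 K and T_H = 294.05 K, so ΔT = 98.90 K.
COP_Carnot = T_C/ΔT = 195.15/98.90 = 1.973.
η_II = COP_actual/COP_Carnot = 0.3432/1.973 = 0.1739.

0.174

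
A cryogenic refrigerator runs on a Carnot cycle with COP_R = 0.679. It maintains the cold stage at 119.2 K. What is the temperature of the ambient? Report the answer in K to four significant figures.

COP_R = T_C/(T_H − T_C) gives T_H − T_C = T_C/COP.
With T_C = 119.20 K, T_H = 119.20 × (1 + 1/0.679) = 294.75 K.

294.8 K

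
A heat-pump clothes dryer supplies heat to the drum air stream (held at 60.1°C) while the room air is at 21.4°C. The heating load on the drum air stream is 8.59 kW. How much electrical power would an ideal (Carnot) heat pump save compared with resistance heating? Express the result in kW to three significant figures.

7.59 kW

In absolute terms T_C = 294.55 K and T_H = 333.25 K, so ΔT = 38.70 K.
COP_Carnot = T_H/ΔT = 333.25/38.70 = 8.611.
Resistance heating needs Ẇ_res = Q̇_H = 8.590 kW; the reversible heat pump needs only Ẇ_hp = Q̇_H/COP = 0.9975 kW.
Saving = 8.590 − 0.9975 = 7.592 kW.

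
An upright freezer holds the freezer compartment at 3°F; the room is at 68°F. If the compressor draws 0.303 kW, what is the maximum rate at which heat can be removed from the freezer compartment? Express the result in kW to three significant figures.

In absolute terms T_C = 257.04 K and T_H = 293.15 K, so ΔT = 36.11 K.
COP_Carnot = T_C/ΔT = 257.04/36.11 = 7.118.
Q̇_max = COP_Carnot × Ẇ = 7.118 × 0.3030 kW = 2.157 kW.

2.16 kW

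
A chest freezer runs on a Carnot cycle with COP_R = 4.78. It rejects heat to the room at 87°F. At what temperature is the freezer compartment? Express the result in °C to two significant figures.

-22 °C

For a Carnot refrigerator COP_R = T_C/(T_H − T_C), so T_C = COP·T_H/(1 + COP).
With T_H = 303.71 K, T_C = 4.78 × 303.71/5.780 = 251.16 K.
Converting, 251.16 K = -21.99°C.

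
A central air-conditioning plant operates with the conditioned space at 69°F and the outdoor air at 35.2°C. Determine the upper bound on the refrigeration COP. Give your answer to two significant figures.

20

In absolute terms T_C = 293.71 K and T_H = 308.35 K, so ΔT = 14.64 K.
For a reversible cycle, COP_Carnot = T_C/ΔT = 293.71/14.64 = 20.06.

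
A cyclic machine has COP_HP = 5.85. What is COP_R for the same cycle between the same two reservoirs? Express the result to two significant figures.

4.9

Since Q_H = Q_C + W for any cycle, COP_R = Q_C/W = Q_H/W − 1.
COP_R = 5.85 − 1 = 4.85.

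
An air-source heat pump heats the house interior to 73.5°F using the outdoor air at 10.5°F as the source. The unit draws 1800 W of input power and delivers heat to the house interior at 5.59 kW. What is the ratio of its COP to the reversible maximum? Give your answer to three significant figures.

0.367

Converting, Q̇_H = 5.590 kW = 5590 W, so COP_actual = Q̇_H/Ẇ = 5590/1800 = 3.106.
In absolute terms T_C = 261.21 K and T_H = 296.21 K, so ΔT = 35.00 K.
COP_Carnot = T_H/ΔT = 296.21/35.00 = 8.463.
η_II = COP_actual/COP_Carnot = 3.106/8.463 = 0.3670.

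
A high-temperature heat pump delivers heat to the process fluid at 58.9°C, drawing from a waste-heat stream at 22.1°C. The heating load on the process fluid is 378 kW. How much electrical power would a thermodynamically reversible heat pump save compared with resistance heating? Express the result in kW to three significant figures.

336 kW

In absolute terms T_C = 295.25 K and T_H = 332.05 K, so ΔT = 36.80 K.
COP_Carnot = T_H/ΔT = 332.05/36.80 = 9.023.
Resistance heating needs Ẇ_res = Q̇_H = 378.0 kW; the reversible heat pump needs only Ẇ_hp = Q̇_H/COP = 41.89 kW.
Saving = 378.0 − 41.89 = 336.1 kW.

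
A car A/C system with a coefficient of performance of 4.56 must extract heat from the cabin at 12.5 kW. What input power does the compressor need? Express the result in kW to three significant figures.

2.74 kW

Ẇ = Q̇_C/COP = 12.50/4.56 = 2.741 kW.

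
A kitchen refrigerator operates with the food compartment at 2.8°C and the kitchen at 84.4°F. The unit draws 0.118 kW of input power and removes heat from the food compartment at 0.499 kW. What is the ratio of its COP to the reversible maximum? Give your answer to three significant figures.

COP_actual = Q̇_C/Ẇ = 0.4990/0.1180 = 4.229.
In absolute terms T_C = 275.95 K and T_H = 302.26 K, so ΔT = 26.31 K.
COP_Carnot = T_C/ΔT = 275.95/26.31 = 10.49.
η_II = COP_actual/COP_Carnot = 4.229/10.49 = 0.4032.

0.403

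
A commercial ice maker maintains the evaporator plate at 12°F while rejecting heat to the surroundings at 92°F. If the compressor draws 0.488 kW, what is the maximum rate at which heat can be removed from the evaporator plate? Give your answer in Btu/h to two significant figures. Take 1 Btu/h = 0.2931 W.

In absolute terms T_C = 262.04 K and T_H = 306.48 K, so ΔT = 44.44 K.
COP_Carnot = T_C/ΔT = 262.04/44.44 = 5.896.
Q̇_max = COP_Carnot × Ẇ = 5.896 × 0.4880 kW = 2.877 kW = 9816 Btu/h.

9800 Btu/h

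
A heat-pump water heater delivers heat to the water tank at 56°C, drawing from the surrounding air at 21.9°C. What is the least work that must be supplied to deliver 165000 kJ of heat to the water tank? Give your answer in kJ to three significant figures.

17100 kJ

In absolute terms T_C = 295.05 K and T_H = 329.15 K, so ΔT = 34.10 K.
The reversible limit is COP_HP = T_H/ΔT = 9.652, so W_min = Q_H/COP = Q_H·ΔT/T_H.
W_min = 165000 × 34.10/329.15 = 17090 kJ.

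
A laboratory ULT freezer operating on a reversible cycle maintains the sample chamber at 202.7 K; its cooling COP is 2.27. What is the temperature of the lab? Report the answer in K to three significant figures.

292 K

COP_R = T_C/(T_H − T_C) gives T_H − T_C = T_C/COP.
With T_C = 202.70 K, T_H = 202.70 × (1 + 1/2.27) = 292.00 K.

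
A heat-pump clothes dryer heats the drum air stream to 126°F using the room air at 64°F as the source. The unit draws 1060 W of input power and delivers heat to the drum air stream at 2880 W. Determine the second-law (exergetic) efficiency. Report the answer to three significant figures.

COP_actual = Q̇_H/Ẇ = 2880/1060 = 2.717.
In absolute terms T_C = 290.93 K and T_H = 325.37 K, so ΔT = 34.44 K.
COP_Carnot = T_H/ΔT = 325.37/34.44 = 9.446.
η_II = COP_actual/COP_Carnot = 2.717/9.446 = 0.2876.

0.288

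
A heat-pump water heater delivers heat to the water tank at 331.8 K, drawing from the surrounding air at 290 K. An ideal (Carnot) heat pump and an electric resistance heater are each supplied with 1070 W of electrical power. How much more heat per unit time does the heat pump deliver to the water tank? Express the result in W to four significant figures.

7423 W

The reservoir spacing is ΔT = 331.8 − 290 = 41.80 K.
COP_Carnot = T_H/ΔT = 331.80/41.80 = 7.938.
The heat pump delivers Q̇_H = COP × Ẇ = 8493 W; the resistance heater delivers Ẇ = 1070 W.
Extra = (COP − 1)·Ẇ = 7423 W.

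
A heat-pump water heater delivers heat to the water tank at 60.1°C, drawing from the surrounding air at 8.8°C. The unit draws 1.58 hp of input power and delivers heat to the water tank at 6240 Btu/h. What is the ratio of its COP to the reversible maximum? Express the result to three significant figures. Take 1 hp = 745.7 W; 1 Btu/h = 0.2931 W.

Converting, Q̇_H = 6240 Btu/h = 2.453 hp, so COP_actual = Q̇_H/Ẇ = 2.453/1.580 = 1.552.
In absolute terms T_C = 281.95 K and T_H = 333.25 K, so ΔT = 51.30 K.
COP_Carnot = T_H/ΔT = 333.25/51.30 = 6.496.
η_II = COP_actual/COP_Carnot = 1.552/6.496 = 0.2390.

0.239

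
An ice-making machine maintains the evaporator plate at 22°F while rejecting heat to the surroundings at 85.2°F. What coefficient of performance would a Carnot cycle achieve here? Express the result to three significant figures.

In absolute terms T_C = 267.59 K and T_H = 302.71 K, so ΔT = 35.11 K.
For a reversible cycle, COP_Carnot = T_C/ΔT = 267.59/35.11 = 7.621.

7.62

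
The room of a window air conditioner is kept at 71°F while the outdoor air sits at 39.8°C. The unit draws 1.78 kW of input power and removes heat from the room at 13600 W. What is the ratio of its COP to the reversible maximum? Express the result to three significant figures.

0.470

Converting, Q̇_C = 13600 W = 13.60 kW, so COP_actual = Q̇_C/Ẇ = 13.60/1.780 = 7.640.
In absolute terms T_C = 294.82 K and T_H = 312.95 K, so ΔT = 18.13 K.
COP_Carnot = T_C/ΔT = 294.82/18.13 = 16.26.
η_II = COP_actual/COP_Carnot = 7.640/16.26 = 0.4699.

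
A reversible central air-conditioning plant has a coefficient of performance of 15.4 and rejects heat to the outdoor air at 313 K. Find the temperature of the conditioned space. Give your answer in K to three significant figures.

For a Carnot refrigerator COP_R = T_C/(T_H − T_C), so T_C = COP·T_H/(1 + COP).
With T_H = 313.00 K, T_C = 15.4 × 313.00/16.40 = 293.91 K.

294 K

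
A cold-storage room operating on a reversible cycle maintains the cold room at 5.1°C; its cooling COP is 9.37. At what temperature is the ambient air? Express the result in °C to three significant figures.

34.8 °C

COP_R = T_C/(T_H − T_C) gives T_H − T_C = T_C/COP.
With T_C = 278.25 K, T_H = 278.25 × (1 + 1/9.37) = 307.95 K.
Converting, 307.95 K = 34.80°C.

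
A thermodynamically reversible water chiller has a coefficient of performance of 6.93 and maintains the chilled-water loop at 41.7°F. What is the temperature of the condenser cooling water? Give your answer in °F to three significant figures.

COP_R = T_C/(T_H − T_C) gives T_H − T_C = T_C/COP.
With T_C = 278.54 K, T_H = 278.54 × (1 + 1/6.93) = 318.73 K.
Converting, 318.73 K = 114.05°F.

114 °F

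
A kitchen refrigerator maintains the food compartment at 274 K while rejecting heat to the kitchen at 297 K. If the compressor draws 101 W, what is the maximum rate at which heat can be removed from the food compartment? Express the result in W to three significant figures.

The reservoir spacing is ΔT = 297 − 274 = 23.00 K.
COP_Carnot = T_C/ΔT = 274.00/23.00 = 11.91.
Q̇_max = COP_Carnot × Ẇ = 11.91 × 101.0 W = 1203 W.

1200 W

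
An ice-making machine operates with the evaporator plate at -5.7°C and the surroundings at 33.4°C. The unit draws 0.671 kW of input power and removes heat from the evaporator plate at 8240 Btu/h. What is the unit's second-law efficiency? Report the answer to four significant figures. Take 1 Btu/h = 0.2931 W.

0.5262

Converting, Q̇_C = 8240 Btu/h = 2.415 kW, so COP_actual = Q̇_C/Ẇ = 2.415/0.6710 = 3.599.
In absolute terms T_C = 267.45 K and T_H = 306.55 K, so ΔT = 39.10 K.
COP_Carnot = T_C/ΔT = 267.45/39.10 = 6.840.
η_II = COP_actual/COP_Carnot = 3.599/6.840 = 0.5262.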